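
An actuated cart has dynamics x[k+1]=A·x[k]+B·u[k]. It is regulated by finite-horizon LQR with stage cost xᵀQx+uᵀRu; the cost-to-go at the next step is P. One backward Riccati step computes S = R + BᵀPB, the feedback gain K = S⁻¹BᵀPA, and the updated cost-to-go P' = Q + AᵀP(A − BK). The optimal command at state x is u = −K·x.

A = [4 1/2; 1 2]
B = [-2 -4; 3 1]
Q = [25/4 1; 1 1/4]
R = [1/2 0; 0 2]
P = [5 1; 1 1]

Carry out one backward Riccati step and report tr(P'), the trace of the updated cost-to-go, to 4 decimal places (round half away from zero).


BᵀP = [-7.0000 1.0000; -19.0000 -3.0000]
S = R + BᵀPB = [1/2 0; 0 2] + [17.0000 29.0000; 29.0000 73.0000] = [17.5000 29.0000; 29.0000 75.0000]
BᵀPA = [-27.0000 -1.5000; -79.0000 -15.5000]
K = S⁻¹·BᵀPA = [0.5642 0.7147; -1.2715 -0.4830]
A−BK = [0.0424 -0.0027; 0.5790 0.3388]
AᵀP(A−BK) = [3.7858 1.6384; 1.6384 0.8351]
P' = Q + AᵀP(A−BK) = [10.0358 2.6384; 2.6384 1.0851]
tr(P') = 11.1209

11.1209


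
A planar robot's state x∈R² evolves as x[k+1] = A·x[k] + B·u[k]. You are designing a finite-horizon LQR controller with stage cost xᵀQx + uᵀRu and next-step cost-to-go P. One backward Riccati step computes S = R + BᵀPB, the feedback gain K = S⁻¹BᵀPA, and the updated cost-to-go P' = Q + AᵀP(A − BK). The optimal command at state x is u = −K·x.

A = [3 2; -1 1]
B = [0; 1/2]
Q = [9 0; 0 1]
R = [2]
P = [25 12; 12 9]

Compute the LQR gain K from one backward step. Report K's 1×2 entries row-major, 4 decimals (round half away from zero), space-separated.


3.1765 3.8824

BᵀP = [6.0000 4.5000]
S = R + BᵀPB = [2] + [2.2500] = [4.2500]
BᵀPA = [13.5000 16.5000]
K = S⁻¹·BᵀPA = [3.1765 3.8824]
A−BK = [3.0000 2.0000; -2.5882 -0.9412]
AᵀP(A−BK) = [119.1176 100.5882; 100.5882 92.9412]
P' = Q + AᵀP(A−BK) = [128.1176 100.5882; 100.5882 93.9412]
tr(P') = 222.0588


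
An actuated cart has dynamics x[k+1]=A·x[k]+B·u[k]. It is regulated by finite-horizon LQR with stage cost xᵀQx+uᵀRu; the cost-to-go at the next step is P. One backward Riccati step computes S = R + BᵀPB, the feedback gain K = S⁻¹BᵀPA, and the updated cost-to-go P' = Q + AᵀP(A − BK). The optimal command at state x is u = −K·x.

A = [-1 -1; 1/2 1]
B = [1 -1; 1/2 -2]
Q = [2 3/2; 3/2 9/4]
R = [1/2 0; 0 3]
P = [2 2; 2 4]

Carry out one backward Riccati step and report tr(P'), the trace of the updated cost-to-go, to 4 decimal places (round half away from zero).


BᵀP = [3.0000 4.0000; -6.0000 -10.0000]
S = R + BᵀPB = [1/2 0; 0 3] + [5.0000 -11.0000; -11.0000 26.0000] = [5.5000 -11.0000; -11.0000 29.0000]
BᵀPA = [-1.0000 1.0000; 1.0000 -4.0000]
K = S⁻¹·BᵀPA = [-0.4675 -0.3896; -0.1429 -0.2857]
A−BK = [-0.6753 -0.8961; 0.4481 0.6234]
AᵀP(A−BK) = [0.6753 0.8961; 0.8961 1.2468]
P' = Q + AᵀP(A−BK) = [2.6753 2.3961; 2.3961 3.4968]
tr(P') = 6.1721

6.1721


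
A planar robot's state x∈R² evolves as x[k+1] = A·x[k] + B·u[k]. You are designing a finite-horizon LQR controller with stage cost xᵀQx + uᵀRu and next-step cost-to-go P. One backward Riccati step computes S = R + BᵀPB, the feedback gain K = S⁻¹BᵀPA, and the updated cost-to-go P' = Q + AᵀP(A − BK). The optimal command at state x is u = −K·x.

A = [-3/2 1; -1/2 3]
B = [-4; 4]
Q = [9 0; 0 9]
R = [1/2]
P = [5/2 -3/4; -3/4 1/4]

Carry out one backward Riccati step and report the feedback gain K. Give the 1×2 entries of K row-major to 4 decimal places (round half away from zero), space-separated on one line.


0.2555 -0.0146

BᵀP = [-13.0000 4.0000]
S = R + BᵀPB = [1/2] + [68.0000] = [68.5000]
BᵀPA = [17.5000 -1.0000]
K = S⁻¹·BᵀPA = [0.2555 -0.0146]
A−BK = [-0.4781 0.9416; -1.5219 3.0584]
AᵀP(A−BK) = [0.0917 -0.1195; -0.1195 0.2354]
P' = Q + AᵀP(A−BK) = [9.0917 -0.1195; -0.1195 9.2354]
tr(P') = 18.3271


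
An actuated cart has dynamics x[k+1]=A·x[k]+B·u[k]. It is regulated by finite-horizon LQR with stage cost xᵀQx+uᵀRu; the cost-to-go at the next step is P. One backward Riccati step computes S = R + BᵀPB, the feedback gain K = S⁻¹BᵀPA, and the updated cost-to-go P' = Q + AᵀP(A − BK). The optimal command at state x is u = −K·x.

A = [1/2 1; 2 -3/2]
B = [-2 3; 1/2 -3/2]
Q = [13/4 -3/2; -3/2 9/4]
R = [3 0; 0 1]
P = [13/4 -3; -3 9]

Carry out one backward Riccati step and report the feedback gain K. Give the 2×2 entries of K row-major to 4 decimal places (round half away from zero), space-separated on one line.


-0.6282 0.2251 -0.8109 0.7348

BᵀP = [-8.0000 10.5000; 14.2500 -22.5000]
S = R + BᵀPB = [3 0; 0 1] + [21.2500 -39.7500; -39.7500 76.5000] = [24.2500 -39.7500; -39.7500 77.5000]
BᵀPA = [17.0000 -23.7500; -37.8750 48.0000]
K = S⁻¹·BᵀPA = [-0.6282 0.2251; -0.8109 0.7348]
A−BK = [1.6763 -0.7542; 1.0977 -0.5103]
AᵀP(A−BK) = [10.7785 -5.1208; -5.1208 2.5753]
P' = Q + AᵀP(A−BK) = [14.0285 -6.6208; -6.6208 4.8253]
tr(P') = 18.8537


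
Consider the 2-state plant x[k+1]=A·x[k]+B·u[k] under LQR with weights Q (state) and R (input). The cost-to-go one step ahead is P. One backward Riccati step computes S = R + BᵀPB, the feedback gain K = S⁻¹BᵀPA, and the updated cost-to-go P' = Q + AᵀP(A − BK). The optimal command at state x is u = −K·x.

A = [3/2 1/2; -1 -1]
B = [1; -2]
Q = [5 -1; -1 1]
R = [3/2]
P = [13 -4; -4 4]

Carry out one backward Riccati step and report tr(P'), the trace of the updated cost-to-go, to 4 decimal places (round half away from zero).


BᵀP = [21.0000 -12.0000]
S = R + BᵀPB = [3/2] + [45.0000] = [46.5000]
BᵀPA = [43.5000 22.5000]
K = S⁻¹·BᵀPA = [0.9355 0.4839]
A−BK = [0.5645 0.0161; 0.8710 -0.0323]
AᵀP(A−BK) = [4.5565 0.7016; 0.7016 0.3629]
P' = Q + AᵀP(A−BK) = [9.5565 -0.2984; -0.2984 1.3629]
tr(P') = 10.9194

10.9194


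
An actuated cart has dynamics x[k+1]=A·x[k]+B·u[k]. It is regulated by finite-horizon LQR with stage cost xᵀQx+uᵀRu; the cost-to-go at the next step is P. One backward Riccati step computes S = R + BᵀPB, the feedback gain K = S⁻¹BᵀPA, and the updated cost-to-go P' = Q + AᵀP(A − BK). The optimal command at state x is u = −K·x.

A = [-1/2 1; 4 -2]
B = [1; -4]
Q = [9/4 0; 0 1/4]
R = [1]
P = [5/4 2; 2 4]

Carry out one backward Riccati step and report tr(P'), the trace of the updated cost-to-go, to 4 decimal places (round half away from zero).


BᵀP = [-6.7500 -14.0000]
S = R + BᵀPB = [1] + [49.2500] = [50.2500]
BᵀPA = [-52.6250 21.2500]
K = S⁻¹·BᵀPA = [-1.0473 0.4229]
A−BK = [0.5473 0.5771; -0.1891 -0.3085]
AᵀP(A−BK) = [1.2002 -0.3706; -0.3706 0.2637]
P' = Q + AᵀP(A−BK) = [3.4502 -0.3706; -0.3706 0.5137]
tr(P') = 3.9639

3.9639


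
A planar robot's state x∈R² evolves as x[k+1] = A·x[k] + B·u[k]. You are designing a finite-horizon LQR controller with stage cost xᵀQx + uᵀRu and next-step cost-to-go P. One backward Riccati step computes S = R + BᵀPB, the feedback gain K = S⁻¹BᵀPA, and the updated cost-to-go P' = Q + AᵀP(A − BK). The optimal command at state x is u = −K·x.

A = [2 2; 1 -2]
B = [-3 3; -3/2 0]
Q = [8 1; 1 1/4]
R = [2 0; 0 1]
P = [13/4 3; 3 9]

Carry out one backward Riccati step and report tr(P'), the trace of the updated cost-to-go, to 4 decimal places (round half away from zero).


BᵀP = [-14.2500 -22.5000; 9.7500 9.0000]
S = R + BᵀPB = [2 0; 0 1] + [76.5000 -42.7500; -42.7500 29.2500] = [78.5000 -42.7500; -42.7500 30.2500]
BᵀPA = [-51.0000 16.5000; 28.5000 1.5000]
K = S⁻¹·BᵀPA = [-0.5929 1.0296; 0.1042 1.5046]
A−BK = [-0.0914 0.5749; 0.1106 -0.4556]
AᵀP(A−BK) = [0.7906 -1.3728; -1.3728 5.7548]
P' = Q + AᵀP(A−BK) = [8.7906 -0.3728; -0.3728 6.0048]
tr(P') = 14.7954

14.7954


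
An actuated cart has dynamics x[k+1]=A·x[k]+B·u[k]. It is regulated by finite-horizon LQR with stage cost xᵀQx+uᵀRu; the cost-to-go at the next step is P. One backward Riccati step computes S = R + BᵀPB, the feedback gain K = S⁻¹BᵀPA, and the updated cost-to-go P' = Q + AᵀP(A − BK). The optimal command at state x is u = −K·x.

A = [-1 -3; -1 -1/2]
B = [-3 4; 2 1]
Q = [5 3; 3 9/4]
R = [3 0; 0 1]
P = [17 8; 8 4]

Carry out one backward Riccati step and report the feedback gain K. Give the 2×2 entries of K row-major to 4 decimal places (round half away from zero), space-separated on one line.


BᵀP = [-35.0000 -16.0000; 76.0000 36.0000]
S = R + BᵀPB = [3 0; 0 1] + [73.0000 -156.0000; -156.0000 340.0000] = [76.0000 -156.0000; -156.0000 341.0000]
BᵀPA = [51.0000 113.0000; -112.0000 -246.0000]
K = S⁻¹·BᵀPA = [-0.0513 0.0994; -0.3519 -0.6759]
A−BK = [0.2538 0.0019; -0.5456 -0.0228]
AᵀP(A−BK) = [0.2019 0.2259; 0.2259 0.4880]
P' = Q + AᵀP(A−BK) = [5.2019 3.2259; 3.2259 2.7380]
tr(P') = 7.9399

-0.0513 0.0994 -0.3519 -0.6759


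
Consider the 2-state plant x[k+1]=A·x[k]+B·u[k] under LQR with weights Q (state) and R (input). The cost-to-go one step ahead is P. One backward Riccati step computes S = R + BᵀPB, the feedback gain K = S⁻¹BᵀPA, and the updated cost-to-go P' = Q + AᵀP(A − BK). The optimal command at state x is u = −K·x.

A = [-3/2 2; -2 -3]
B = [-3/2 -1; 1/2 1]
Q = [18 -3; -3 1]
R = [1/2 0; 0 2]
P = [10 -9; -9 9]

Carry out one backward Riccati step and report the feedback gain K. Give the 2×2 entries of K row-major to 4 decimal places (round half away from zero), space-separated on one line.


BᵀP = [-19.5000 18.0000; -19.0000 18.0000]
S = R + BᵀPB = [1/2 0; 0 2] + [38.2500 37.5000; 37.5000 37.0000] = [38.7500 37.5000; 37.5000 39.0000]
BᵀPA = [-6.7500 -93.0000; -7.5000 -92.0000]
K = S⁻¹·BᵀPA = [0.1714 -1.6857; -0.3571 -0.7381]
A−BK = [-1.6000 -1.2667; -1.7286 -1.4190]
AᵀP(A−BK) = [2.9786 2.5857; 2.5857 4.3238]
P' = Q + AᵀP(A−BK) = [20.9786 -0.4143; -0.4143 5.3238]
tr(P') = 26.3024

0.1714 -1.6857 -0.3571 -0.7381


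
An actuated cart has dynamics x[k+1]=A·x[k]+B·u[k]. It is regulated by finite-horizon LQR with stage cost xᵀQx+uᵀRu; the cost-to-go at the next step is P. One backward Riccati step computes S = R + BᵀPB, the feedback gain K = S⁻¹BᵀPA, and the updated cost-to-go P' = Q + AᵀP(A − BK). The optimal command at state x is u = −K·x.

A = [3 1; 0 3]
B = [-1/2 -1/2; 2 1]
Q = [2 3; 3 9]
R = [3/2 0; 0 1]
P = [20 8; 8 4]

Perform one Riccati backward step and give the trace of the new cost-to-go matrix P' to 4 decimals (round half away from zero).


BᵀP = [6.0000 4.0000; -2.0000 0.0000]
S = R + BᵀPB = [3/2 0; 0 1] + [5.0000 1.0000; 1.0000 1.0000] = [6.5000 1.0000; 1.0000 2.0000]
BᵀPA = [18.0000 18.0000; -6.0000 -2.0000]
K = S⁻¹·BᵀPA = [3.5000 3.1667; -4.7500 -2.5833]
A−BK = [2.3750 1.2917; -2.2500 -0.7500]
AᵀP(A−BK) = [88.5000 59.5000; 59.5000 41.8333]
P' = Q + AᵀP(A−BK) = [90.5000 62.5000; 62.5000 50.8333]
tr(P') = 141.3333

141.3333


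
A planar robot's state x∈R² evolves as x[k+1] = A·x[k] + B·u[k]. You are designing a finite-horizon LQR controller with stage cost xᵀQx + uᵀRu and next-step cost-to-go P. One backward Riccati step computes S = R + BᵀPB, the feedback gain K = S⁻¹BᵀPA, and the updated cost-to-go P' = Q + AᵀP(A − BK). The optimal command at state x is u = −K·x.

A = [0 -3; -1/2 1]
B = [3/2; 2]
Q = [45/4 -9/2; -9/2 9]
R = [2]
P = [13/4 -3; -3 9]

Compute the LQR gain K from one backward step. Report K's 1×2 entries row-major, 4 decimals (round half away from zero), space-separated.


-0.2471 0.6178

BᵀP = [-1.1250 13.5000]
S = R + BᵀPB = [2] + [25.3125] = [27.3125]
BᵀPA = [-6.7500 16.8750]
K = S⁻¹·BᵀPA = [-0.2471 0.6178]
A−BK = [0.3707 -3.9268; -0.0057 -0.2357]
AᵀP(A−BK) = [0.5818 -4.8295; -4.8295 45.8238]
P' = Q + AᵀP(A−BK) = [11.8318 -9.3295; -9.3295 54.8238]
tr(P') = 66.6556


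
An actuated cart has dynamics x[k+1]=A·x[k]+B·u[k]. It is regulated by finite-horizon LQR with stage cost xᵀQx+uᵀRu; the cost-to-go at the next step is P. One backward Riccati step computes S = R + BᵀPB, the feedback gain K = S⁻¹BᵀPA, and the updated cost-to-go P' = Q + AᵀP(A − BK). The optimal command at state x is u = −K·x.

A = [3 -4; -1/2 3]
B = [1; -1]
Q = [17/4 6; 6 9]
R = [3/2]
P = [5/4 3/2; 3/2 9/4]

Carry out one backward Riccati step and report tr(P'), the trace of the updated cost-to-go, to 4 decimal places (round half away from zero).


BᵀP = [-0.2500 -0.7500]
S = R + BᵀPB = [3/2] + [0.5000] = [2.0000]
BᵀPA = [-0.3750 -1.2500]
K = S⁻¹·BᵀPA = [-0.1875 -0.6250]
A−BK = [3.1875 -3.3750; -0.6875 2.3750]
AᵀP(A−BK) = [7.2422 -2.1094; -2.1094 3.4688]
P' = Q + AᵀP(A−BK) = [11.4922 3.8906; 3.8906 12.4688]
tr(P') = 23.9609

23.9609


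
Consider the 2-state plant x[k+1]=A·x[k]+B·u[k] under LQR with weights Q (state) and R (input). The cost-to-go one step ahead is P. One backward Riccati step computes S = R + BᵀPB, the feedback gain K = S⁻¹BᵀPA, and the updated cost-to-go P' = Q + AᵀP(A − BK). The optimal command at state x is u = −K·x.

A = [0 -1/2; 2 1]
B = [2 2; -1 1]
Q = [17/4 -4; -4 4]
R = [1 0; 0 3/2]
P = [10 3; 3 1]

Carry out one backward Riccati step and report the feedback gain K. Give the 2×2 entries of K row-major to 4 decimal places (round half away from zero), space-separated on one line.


BᵀP = [17.0000 5.0000; 23.0000 7.0000]
S = R + BᵀPB = [1 0; 0 3/2] + [29.0000 39.0000; 39.0000 53.0000] = [30.0000 39.0000; 39.0000 54.5000]
BᵀPA = [10.0000 -3.5000; 14.0000 -4.5000]
K = S⁻¹·BᵀPA = [-0.0088 -0.1338; 0.2632 0.0132]
A−BK = [-0.5088 -0.2588; 1.7281 0.8531]
AᵀP(A−BK) = [0.4035 0.1535; 0.1535 0.0910]
P' = Q + AᵀP(A−BK) = [4.6535 -3.8465; -3.8465 4.0910]
tr(P') = 8.7445

-0.0088 -0.1338 0.2632 0.0132


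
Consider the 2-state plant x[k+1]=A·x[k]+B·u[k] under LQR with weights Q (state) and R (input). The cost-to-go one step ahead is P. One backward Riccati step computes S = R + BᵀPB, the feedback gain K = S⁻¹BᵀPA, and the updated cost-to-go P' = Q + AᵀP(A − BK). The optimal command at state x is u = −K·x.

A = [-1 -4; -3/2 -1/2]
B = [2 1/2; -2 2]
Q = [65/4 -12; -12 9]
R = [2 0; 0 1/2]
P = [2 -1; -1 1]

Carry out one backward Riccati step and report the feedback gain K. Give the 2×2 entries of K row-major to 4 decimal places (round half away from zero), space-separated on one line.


-0.1524 -1.2134 -0.6707 -0.9390

BᵀP = [6.0000 -4.0000; -1.0000 1.5000]
S = R + BᵀPB = [2 0; 0 1/2] + [20.0000 -5.0000; -5.0000 2.5000] = [22.0000 -5.0000; -5.0000 3.0000]
BᵀPA = [0.0000 -22.0000; -1.2500 3.2500]
K = S⁻¹·BᵀPA = [-0.1524 -1.2134; -0.6707 -0.9390]
A−BK = [-0.3598 -1.1037; -0.4634 -1.0488]
AᵀP(A−BK) = [0.4116 1.0762; 1.0762 4.6067]
P' = Q + AᵀP(A−BK) = [16.6616 -10.9238; -10.9238 13.6067]
tr(P') = 30.2683


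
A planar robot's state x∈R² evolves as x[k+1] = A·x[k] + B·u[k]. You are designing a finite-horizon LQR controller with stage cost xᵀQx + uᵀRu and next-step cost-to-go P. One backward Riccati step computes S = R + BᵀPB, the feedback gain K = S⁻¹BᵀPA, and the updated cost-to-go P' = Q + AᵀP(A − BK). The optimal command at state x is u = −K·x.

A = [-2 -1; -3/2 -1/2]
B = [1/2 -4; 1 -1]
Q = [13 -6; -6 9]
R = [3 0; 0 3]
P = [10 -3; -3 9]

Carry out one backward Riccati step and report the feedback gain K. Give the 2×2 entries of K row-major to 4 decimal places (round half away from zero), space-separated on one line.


BᵀP = [2.0000 7.5000; -37.0000 3.0000]
S = R + BᵀPB = [3 0; 0 3] + [8.5000 -15.5000; -15.5000 145.0000] = [11.5000 -15.5000; -15.5000 148.0000]
BᵀPA = [-15.2500 -5.7500; 69.5000 35.5000]
K = S⁻¹·BᵀPA = [-0.8071 -0.2057; 0.3851 0.2183]
A−BK = [-0.0562 -0.0239; -0.3079 -0.0759]
AᵀP(A−BK) = [3.1797 0.9393; 0.9393 0.3167]
P' = Q + AᵀP(A−BK) = [16.1797 -5.0607; -5.0607 9.3167]
tr(P') = 25.4964

-0.8071 -0.2057 0.3851 0.2183


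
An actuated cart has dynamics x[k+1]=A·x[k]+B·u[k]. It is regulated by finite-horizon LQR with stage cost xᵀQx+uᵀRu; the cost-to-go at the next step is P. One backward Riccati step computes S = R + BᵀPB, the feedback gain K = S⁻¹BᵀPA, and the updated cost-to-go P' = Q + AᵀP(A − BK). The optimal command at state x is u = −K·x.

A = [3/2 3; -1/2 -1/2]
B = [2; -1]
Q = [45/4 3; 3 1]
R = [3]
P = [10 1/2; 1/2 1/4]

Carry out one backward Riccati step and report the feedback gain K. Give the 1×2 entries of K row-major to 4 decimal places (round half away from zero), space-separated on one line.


0.7000 1.4091

BᵀP = [19.5000 0.7500]
S = R + BᵀPB = [3] + [38.2500] = [41.2500]
BᵀPA = [28.8750 58.1250]
K = S⁻¹·BᵀPA = [0.7000 1.4091]
A−BK = [0.1000 0.1818; 0.2000 0.9091]
AᵀP(A−BK) = [1.6000 3.2500; 3.2500 6.6591]
P' = Q + AᵀP(A−BK) = [12.8500 6.2500; 6.2500 7.6591]
tr(P') = 20.5091


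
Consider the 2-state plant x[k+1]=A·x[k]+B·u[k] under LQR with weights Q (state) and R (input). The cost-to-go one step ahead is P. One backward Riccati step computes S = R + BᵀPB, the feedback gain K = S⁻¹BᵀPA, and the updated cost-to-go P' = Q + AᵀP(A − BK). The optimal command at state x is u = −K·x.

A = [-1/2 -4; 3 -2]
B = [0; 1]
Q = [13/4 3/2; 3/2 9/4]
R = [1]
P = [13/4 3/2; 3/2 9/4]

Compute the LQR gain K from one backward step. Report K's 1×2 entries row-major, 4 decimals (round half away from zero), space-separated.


BᵀP = [1.5000 2.2500]
S = R + BᵀPB = [1] + [2.2500] = [3.2500]
BᵀPA = [6.0000 -10.5000]
K = S⁻¹·BᵀPA = [1.8462 -3.2308]
A−BK = [-0.5000 -4.0000; 1.1538 1.2308]
AᵀP(A−BK) = [5.4856 -4.1154; -4.1154 51.0769]
P' = Q + AᵀP(A−BK) = [8.7356 -2.6154; -2.6154 53.3269]
tr(P') = 62.0625

1.8462 -3.2308


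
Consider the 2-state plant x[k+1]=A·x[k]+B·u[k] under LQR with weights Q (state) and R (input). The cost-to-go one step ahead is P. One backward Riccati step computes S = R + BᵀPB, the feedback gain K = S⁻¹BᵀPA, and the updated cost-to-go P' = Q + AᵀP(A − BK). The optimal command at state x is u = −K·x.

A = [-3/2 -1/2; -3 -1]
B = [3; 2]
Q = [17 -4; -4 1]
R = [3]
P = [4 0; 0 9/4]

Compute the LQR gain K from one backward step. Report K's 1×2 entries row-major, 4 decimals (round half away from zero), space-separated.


-0.6563 -0.2188

BᵀP = [12.0000 4.5000]
S = R + BᵀPB = [3] + [45.0000] = [48.0000]
BᵀPA = [-31.5000 -10.5000]
K = S⁻¹·BᵀPA = [-0.6563 -0.2188]
A−BK = [0.4688 0.1563; -1.6875 -0.5625]
AᵀP(A−BK) = [8.5781 2.8594; 2.8594 0.9531]
P' = Q + AᵀP(A−BK) = [25.5781 -1.1406; -1.1406 1.9531]
tr(P') = 27.5313


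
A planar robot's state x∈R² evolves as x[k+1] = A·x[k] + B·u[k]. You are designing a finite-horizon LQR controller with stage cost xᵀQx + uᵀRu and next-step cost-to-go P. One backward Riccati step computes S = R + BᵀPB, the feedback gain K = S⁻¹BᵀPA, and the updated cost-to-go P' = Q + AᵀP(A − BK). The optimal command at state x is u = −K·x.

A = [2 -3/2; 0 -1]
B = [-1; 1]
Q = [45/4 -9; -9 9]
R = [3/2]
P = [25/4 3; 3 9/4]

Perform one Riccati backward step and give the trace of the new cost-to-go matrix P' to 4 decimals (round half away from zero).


BᵀP = [-3.2500 -0.7500]
S = R + BᵀPB = [3/2] + [2.5000] = [4.0000]
BᵀPA = [-6.5000 5.6250]
K = S⁻¹·BᵀPA = [-1.6250 1.4063]
A−BK = [0.3750 -0.0938; 1.6250 -2.4063]
AᵀP(A−BK) = [14.4375 -15.6094; -15.6094 17.4023]
P' = Q + AᵀP(A−BK) = [25.6875 -24.6094; -24.6094 26.4023]
tr(P') = 52.0898

52.0898


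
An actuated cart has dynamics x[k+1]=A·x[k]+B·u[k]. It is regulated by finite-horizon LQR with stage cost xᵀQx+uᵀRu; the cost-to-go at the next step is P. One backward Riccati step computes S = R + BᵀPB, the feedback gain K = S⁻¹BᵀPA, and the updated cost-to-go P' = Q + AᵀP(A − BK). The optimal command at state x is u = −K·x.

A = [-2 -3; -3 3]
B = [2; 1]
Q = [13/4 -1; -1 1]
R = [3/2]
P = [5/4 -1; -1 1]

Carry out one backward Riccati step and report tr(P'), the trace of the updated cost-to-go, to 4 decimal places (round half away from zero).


28.4286

BᵀP = [1.5000 -1.0000]
S = R + BᵀPB = [3/2] + [2.0000] = [3.5000]
BᵀPA = [0.0000 -7.5000]
K = S⁻¹·BᵀPA = [0.0000 -2.1429]
A−BK = [-2.0000 1.2857; -3.0000 5.1429]
AᵀP(A−BK) = [2.0000 -4.5000; -4.5000 22.1786]
P' = Q + AᵀP(A−BK) = [5.2500 -5.5000; -5.5000 23.1786]
tr(P') = 28.4286


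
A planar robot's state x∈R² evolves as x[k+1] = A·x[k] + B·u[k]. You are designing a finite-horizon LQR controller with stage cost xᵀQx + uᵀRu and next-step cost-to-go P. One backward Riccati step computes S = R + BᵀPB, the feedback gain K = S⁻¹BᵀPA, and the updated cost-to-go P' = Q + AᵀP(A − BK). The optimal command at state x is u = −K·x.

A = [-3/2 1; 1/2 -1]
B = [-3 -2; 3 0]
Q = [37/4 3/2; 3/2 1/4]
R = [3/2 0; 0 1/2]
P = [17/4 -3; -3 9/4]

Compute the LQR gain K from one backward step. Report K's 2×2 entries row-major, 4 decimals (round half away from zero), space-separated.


0.2299 -0.2482 0.3285 -0.2117

BᵀP = [-21.7500 15.7500; -8.5000 6.0000]
S = R + BᵀPB = [3/2 0; 0 1/2] + [112.5000 43.5000; 43.5000 17.0000] = [114.0000 43.5000; 43.5000 17.5000]
BᵀPA = [40.5000 -37.5000; 15.7500 -14.5000]
K = S⁻¹·BᵀPA = [0.2299 -0.2482; 0.3285 -0.2117]
A−BK = [-0.1533 -0.1679; -0.1898 -0.2555]
AᵀP(A−BK) = [0.1396 -0.1150; -0.1150 0.1241]
P' = Q + AᵀP(A−BK) = [9.3896 1.3850; 1.3850 0.3741]
tr(P') = 9.7637


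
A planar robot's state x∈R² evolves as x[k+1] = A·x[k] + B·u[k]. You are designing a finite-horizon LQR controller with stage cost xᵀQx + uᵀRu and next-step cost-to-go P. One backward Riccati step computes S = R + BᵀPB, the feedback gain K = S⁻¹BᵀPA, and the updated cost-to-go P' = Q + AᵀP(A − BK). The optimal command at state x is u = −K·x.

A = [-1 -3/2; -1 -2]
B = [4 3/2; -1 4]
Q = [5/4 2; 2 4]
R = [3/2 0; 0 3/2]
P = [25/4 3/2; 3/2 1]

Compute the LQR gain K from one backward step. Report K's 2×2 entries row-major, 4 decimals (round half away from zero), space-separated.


BᵀP = [23.5000 5.0000; 15.3750 6.2500]
S = R + BᵀPB = [3/2 0; 0 3/2] + [89.0000 55.2500; 55.2500 48.0625] = [90.5000 55.2500; 55.2500 49.5625]
BᵀPA = [-28.5000 -45.2500; -21.6250 -35.5625]
K = S⁻¹·BᵀPA = [-0.1520 -0.1939; -0.2669 -0.5013]
A−BK = [0.0082 0.0277; -0.0843 -0.1886]
AᵀP(A−BK) = [0.1470 0.2564; 0.2564 0.4581]
P' = Q + AᵀP(A−BK) = [1.3970 2.2564; 2.2564 4.4581]
tr(P') = 5.8551

-0.1520 -0.1939 -0.2669 -0.5013


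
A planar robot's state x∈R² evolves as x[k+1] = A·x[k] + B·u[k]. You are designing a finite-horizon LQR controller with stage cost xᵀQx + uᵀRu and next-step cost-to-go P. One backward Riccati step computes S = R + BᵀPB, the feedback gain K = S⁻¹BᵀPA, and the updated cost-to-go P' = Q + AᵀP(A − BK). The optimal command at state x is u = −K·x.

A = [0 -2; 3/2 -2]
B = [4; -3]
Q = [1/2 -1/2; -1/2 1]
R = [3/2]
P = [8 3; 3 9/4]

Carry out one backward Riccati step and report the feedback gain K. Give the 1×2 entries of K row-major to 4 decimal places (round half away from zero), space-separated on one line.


BᵀP = [23.0000 5.2500]
S = R + BᵀPB = [3/2] + [76.2500] = [77.7500]
BᵀPA = [7.8750 -56.5000]
K = S⁻¹·BᵀPA = [0.1013 -0.7267]
A−BK = [-0.4051 0.9068; 1.8039 -4.1801]
AᵀP(A−BK) = [4.2649 -10.0273; -10.0273 23.9421]
P' = Q + AᵀP(A−BK) = [4.7649 -10.5273; -10.5273 24.9421]
tr(P') = 29.7070

0.1013 -0.7267


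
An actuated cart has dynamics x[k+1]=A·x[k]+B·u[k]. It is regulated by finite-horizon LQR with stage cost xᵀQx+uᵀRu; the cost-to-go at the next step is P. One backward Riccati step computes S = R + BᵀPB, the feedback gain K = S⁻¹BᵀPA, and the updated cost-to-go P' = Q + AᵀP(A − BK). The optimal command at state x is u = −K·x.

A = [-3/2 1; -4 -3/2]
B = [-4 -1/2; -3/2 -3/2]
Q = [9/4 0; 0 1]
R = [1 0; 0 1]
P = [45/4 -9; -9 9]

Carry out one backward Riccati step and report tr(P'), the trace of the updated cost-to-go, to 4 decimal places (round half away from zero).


BᵀP = [-31.5000 22.5000; 7.8750 -9.0000]
S = R + BᵀPB = [1 0; 0 1] + [92.2500 -18.0000; -18.0000 9.5625] = [93.2500 -18.0000; -18.0000 10.5625]
BᵀPA = [-42.7500 -65.2500; 24.1875 21.3750]
K = S⁻¹·BᵀPA = [-0.0245 -0.4606; 2.2482 1.2387]
A−BK = [-0.4737 -0.2232; -0.6643 -0.3329]
AᵀP(A−BK) = [5.8871 3.2223; 3.2223 1.9670]
P' = Q + AᵀP(A−BK) = [8.1371 3.2223; 3.2223 2.9670]
tr(P') = 11.1041

11.1041


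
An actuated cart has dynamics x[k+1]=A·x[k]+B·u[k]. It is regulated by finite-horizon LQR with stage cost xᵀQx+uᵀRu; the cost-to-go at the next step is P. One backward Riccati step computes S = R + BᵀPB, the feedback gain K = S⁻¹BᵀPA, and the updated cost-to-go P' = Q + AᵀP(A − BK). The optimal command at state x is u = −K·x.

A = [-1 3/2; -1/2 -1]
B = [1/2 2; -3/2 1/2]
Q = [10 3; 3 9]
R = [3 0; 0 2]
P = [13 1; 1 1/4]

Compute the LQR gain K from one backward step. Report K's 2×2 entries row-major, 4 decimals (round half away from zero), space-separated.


BᵀP = [5.0000 0.1250; 26.5000 2.1250]
S = R + BᵀPB = [3 0; 0 2] + [2.3125 10.0625; 10.0625 54.0625] = [5.3125 10.0625; 10.0625 56.0625]
BᵀPA = [-5.0625 7.3750; -27.5625 37.6250]
K = S⁻¹·BᵀPA = [-0.0329 0.1773; -0.4857 0.6393]
A−BK = [-0.0121 0.1327; -0.3065 -1.0537]
AᵀP(A−BK) = [0.5079 -0.6066; -0.6066 1.1386]
P' = Q + AᵀP(A−BK) = [10.5079 2.3934; 2.3934 10.1386]
tr(P') = 20.6465

-0.0329 0.1773 -0.4857 0.6393


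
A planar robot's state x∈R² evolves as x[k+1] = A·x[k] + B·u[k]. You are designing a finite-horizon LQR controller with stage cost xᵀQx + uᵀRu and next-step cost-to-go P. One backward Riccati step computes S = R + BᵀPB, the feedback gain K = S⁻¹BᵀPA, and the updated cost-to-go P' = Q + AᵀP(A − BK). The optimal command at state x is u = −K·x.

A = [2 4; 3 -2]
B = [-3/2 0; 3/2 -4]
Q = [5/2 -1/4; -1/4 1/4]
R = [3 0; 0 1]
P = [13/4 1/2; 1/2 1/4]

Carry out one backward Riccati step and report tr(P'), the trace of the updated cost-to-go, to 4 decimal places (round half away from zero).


BᵀP = [-4.1250 -0.3750; -2.0000 -1.0000]
S = R + BᵀPB = [3 0; 0 1] + [5.6250 1.5000; 1.5000 4.0000] = [8.6250 1.5000; 1.5000 5.0000]
BᵀPA = [-9.3750 -15.7500; -7.0000 -6.0000]
K = S⁻¹·BᵀPA = [-0.8899 -1.7064; -1.1330 -0.6881]
A−BK = [0.6651 1.4404; -0.1972 -2.1927]
AᵀP(A−BK) = [4.9759 7.6858; 7.6858 13.9954]
P' = Q + AᵀP(A−BK) = [7.4759 7.4358; 7.4358 14.2454]
tr(P') = 21.7213

21.7213


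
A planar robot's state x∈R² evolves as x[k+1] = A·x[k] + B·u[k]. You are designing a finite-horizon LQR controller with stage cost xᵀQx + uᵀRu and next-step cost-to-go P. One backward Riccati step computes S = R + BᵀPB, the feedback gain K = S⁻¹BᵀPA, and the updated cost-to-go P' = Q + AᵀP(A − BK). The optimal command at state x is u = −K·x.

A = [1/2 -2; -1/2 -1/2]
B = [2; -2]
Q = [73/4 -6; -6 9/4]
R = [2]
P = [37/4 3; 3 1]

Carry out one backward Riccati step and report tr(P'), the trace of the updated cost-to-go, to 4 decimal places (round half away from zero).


25.4934

BᵀP = [12.5000 4.0000]
S = R + BᵀPB = [2] + [17.0000] = [19.0000]
BᵀPA = [4.2500 -27.0000]
K = S⁻¹·BᵀPA = [0.2237 -1.4211]
A−BK = [0.0526 0.8421; -0.0526 -3.3421]
AᵀP(A−BK) = [0.1118 -0.7105; -0.7105 4.8816]
P' = Q + AᵀP(A−BK) = [18.3618 -6.7105; -6.7105 7.1316]
tr(P') = 25.4934


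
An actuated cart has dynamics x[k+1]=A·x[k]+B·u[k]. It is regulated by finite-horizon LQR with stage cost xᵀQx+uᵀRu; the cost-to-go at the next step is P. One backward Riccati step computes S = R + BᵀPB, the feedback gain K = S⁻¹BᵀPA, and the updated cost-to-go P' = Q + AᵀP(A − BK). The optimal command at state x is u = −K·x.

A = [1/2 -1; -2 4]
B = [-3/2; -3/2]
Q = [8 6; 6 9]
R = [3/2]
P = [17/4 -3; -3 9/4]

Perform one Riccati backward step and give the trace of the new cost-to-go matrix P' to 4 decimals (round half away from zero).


77.9598

BᵀP = [-1.8750 1.1250]
S = R + BᵀPB = [3/2] + [1.1250] = [2.6250]
BᵀPA = [-3.1875 6.3750]
K = S⁻¹·BᵀPA = [-1.2143 2.4286]
A−BK = [-1.3214 2.6429; -3.8214 7.6429]
AᵀP(A−BK) = [12.1920 -24.3839; -24.3839 48.7679]
P' = Q + AᵀP(A−BK) = [20.1920 -18.3839; -18.3839 57.7679]
tr(P') = 77.9598


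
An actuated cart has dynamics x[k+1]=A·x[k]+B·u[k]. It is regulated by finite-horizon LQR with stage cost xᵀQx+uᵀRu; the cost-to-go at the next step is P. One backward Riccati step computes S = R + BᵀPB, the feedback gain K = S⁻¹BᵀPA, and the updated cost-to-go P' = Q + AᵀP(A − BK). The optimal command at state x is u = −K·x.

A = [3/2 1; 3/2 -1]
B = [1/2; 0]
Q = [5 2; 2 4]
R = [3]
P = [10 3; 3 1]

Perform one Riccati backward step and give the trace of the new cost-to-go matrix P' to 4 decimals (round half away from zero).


BᵀP = [5.0000 1.5000]
S = R + BᵀPB = [3] + [2.5000] = [5.5000]
BᵀPA = [9.7500 3.5000]
K = S⁻¹·BᵀPA = [1.7727 0.6364]
A−BK = [0.6136 0.6818; 1.5000 -1.0000]
AᵀP(A−BK) = [20.9659 7.2955; 7.2955 2.7727]
P' = Q + AᵀP(A−BK) = [25.9659 9.2955; 9.2955 6.7727]
tr(P') = 32.7386

32.7386


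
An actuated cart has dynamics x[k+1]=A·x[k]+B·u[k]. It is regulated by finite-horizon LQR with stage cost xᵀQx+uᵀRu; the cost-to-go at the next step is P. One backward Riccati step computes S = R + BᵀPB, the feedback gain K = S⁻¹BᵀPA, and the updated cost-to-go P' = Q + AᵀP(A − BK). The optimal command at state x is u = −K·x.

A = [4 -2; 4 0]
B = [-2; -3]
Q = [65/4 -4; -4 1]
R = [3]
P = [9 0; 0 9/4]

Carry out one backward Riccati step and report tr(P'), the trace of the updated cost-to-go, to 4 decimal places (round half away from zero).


BᵀP = [-18.0000 -6.7500]
S = R + BᵀPB = [3] + [56.2500] = [59.2500]
BᵀPA = [-99.0000 36.0000]
K = S⁻¹·BᵀPA = [-1.6709 0.6076]
A−BK = [0.6582 -0.7848; -1.0127 1.8228]
AᵀP(A−BK) = [14.5823 -11.8481; -11.8481 14.1266]
P' = Q + AᵀP(A−BK) = [30.8323 -15.8481; -15.8481 15.1266]
tr(P') = 45.9589

45.9589


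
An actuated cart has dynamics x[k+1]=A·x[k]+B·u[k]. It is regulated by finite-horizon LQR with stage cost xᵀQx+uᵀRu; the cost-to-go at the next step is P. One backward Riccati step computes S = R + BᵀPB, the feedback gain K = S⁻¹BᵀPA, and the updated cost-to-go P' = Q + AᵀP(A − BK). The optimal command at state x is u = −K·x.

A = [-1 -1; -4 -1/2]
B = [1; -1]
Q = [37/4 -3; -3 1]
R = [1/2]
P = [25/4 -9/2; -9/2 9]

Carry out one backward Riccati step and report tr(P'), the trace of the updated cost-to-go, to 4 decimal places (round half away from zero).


BᵀP = [10.7500 -13.5000]
S = R + BᵀPB = [1/2] + [24.2500] = [24.7500]
BᵀPA = [43.2500 -4.0000]
K = S⁻¹·BᵀPA = [1.7475 -0.1616]
A−BK = [-2.7475 -0.8384; -2.2525 -0.6616]
AᵀP(A−BK) = [38.6717 10.9899; 10.9899 3.3535]
P' = Q + AᵀP(A−BK) = [47.9217 7.9899; 7.9899 4.3535]
tr(P') = 52.2753

52.2753


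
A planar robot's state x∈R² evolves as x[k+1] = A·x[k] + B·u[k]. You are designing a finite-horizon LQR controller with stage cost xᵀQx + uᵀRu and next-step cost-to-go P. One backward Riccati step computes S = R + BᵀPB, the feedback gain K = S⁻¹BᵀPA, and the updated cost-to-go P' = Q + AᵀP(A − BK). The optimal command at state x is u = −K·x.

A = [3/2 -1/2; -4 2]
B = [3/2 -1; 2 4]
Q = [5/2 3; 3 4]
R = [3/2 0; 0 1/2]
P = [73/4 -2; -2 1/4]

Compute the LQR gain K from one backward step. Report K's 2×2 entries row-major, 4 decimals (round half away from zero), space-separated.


0.2889 -0.0764 -1.0770 0.4277

BᵀP = [23.3750 -2.5000; -26.2500 3.0000]
S = R + BᵀPB = [3/2 0; 0 1/2] + [30.0625 -33.3750; -33.3750 38.2500] = [31.5625 -33.3750; -33.3750 38.7500]
BᵀPA = [45.0625 -16.6875; -51.3750 19.1250]
K = S⁻¹·BᵀPA = [0.2889 -0.0764; -1.0770 0.4277]
A−BK = [-0.0103 0.0424; -0.2697 0.4420]
AᵀP(A−BK) = [0.7141 -0.2693; -0.2693 0.1069]
P' = Q + AᵀP(A−BK) = [3.2141 2.7307; 2.7307 4.1069]
tr(P') = 7.3211


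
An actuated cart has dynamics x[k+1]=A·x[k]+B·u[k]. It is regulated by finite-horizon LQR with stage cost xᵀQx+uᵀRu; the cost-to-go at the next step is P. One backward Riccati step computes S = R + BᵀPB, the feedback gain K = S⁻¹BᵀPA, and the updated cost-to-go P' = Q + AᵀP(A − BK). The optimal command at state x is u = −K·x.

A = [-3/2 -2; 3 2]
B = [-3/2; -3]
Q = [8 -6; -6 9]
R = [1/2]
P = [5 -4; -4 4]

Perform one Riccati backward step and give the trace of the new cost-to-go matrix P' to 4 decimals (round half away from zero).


78.5851

BᵀP = [4.5000 -6.0000]
S = R + BᵀPB = [1/2] + [11.2500] = [11.7500]
BᵀPA = [-24.7500 -21.0000]
K = S⁻¹·BᵀPA = [-2.1064 -1.7872]
A−BK = [-4.6596 -4.6809; -3.3191 -3.3617]
AᵀP(A−BK) = [31.1170 30.7660; 30.7660 30.4681]
P' = Q + AᵀP(A−BK) = [39.1170 24.7660; 24.7660 39.4681]
tr(P') = 78.5851


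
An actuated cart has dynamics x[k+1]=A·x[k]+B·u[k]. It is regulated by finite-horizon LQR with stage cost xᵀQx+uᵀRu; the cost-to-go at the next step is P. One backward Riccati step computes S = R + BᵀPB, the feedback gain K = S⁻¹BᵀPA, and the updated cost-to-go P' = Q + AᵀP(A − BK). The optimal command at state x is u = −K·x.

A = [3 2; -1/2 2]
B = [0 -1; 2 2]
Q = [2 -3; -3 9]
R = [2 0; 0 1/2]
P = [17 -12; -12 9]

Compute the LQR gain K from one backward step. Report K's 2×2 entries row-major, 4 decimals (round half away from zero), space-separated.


0.2276 0.3969 -1.4942 -0.4514

BᵀP = [-24.0000 18.0000; -41.0000 30.0000]
S = R + BᵀPB = [2 0; 0 1/2] + [36.0000 60.0000; 60.0000 101.0000] = [38.0000 60.0000; 60.0000 101.5000]
BᵀPA = [-81.0000 -12.0000; -138.0000 -22.0000]
K = S⁻¹·BᵀPA = [0.2276 0.3969; -1.4942 -0.4514]
A−BK = [1.5058 1.5486; 2.0331 2.1089]
AᵀP(A−BK) = [3.4932 2.8599; 2.8599 2.8327]
P' = Q + AᵀP(A−BK) = [5.4932 -0.1401; -0.1401 11.8327]
tr(P') = 17.3259


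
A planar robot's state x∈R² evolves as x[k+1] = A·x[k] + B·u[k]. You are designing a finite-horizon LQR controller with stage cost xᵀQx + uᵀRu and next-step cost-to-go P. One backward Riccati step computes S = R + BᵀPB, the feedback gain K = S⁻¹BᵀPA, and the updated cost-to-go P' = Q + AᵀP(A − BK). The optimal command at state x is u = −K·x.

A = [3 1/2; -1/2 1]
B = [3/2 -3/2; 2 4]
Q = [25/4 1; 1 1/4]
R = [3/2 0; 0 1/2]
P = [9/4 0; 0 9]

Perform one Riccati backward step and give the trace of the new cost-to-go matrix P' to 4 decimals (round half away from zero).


BᵀP = [3.3750 18.0000; -3.3750 36.0000]
S = R + BᵀPB = [3/2 0; 0 1/2] + [41.0625 66.9375; 66.9375 149.0625] = [42.5625 66.9375; 66.9375 149.5625]
BᵀPA = [1.1250 19.6875; -28.1250 34.3125]
K = S⁻¹·BᵀPA = [1.0879 0.3436; -0.6750 0.0756]
A−BK = [0.3557 0.0981; 0.0240 0.0102]
AᵀP(A−BK) = [2.2930 0.6159; 0.6159 0.2025]
P' = Q + AᵀP(A−BK) = [8.5430 1.6159; 1.6159 0.4525]
tr(P') = 8.9955

8.9955


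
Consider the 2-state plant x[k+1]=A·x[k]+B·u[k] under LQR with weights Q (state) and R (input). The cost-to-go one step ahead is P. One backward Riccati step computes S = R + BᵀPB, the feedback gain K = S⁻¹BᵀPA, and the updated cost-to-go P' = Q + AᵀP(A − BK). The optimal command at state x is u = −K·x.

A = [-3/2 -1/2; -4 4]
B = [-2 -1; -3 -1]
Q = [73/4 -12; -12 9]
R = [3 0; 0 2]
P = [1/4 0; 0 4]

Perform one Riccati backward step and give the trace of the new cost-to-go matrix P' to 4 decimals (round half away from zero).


38.5167

BᵀP = [-0.5000 -12.0000; -0.2500 -4.0000]
S = R + BᵀPB = [3 0; 0 2] + [37.0000 12.5000; 12.5000 4.2500] = [40.0000 12.5000; 12.5000 6.2500]
BᵀPA = [48.7500 -47.7500; 16.3750 -15.8750]
K = S⁻¹·BᵀPA = [1.0667 -1.0667; 0.4867 -0.4067]
A−BK = [1.1200 -3.0400; -0.3133 0.3933]
AᵀP(A−BK) = [4.5933 -5.1533; -5.1533 6.6733]
P' = Q + AᵀP(A−BK) = [22.8433 -17.1533; -17.1533 15.6733]
tr(P') = 38.5167


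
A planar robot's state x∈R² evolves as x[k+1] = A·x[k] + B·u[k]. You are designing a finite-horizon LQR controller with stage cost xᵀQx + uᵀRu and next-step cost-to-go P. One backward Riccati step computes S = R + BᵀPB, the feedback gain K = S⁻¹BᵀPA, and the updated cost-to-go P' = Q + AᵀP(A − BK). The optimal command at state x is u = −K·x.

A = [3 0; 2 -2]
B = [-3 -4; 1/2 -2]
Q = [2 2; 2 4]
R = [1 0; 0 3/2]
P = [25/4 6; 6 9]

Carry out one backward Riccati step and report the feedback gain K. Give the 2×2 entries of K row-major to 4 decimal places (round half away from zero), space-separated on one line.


BᵀP = [-15.7500 -13.5000; -37.0000 -42.0000]
S = R + BᵀPB = [1 0; 0 3/2] + [40.5000 90.0000; 90.0000 232.0000] = [41.5000 90.0000; 90.0000 233.5000]
BᵀPA = [-74.2500 27.0000; -195.0000 84.0000]
K = S⁻¹·BᵀPA = [0.1337 -0.7895; -0.8867 0.6640]
A−BK = [-0.1455 0.2877; 0.1598 -0.2772]
AᵀP(A−BK) = [1.2803 -1.1312; -1.1312 1.5366]
P' = Q + AᵀP(A−BK) = [3.2803 0.8688; 0.8688 5.5366]
tr(P') = 8.8168

0.1337 -0.7895 -0.8867 0.6640


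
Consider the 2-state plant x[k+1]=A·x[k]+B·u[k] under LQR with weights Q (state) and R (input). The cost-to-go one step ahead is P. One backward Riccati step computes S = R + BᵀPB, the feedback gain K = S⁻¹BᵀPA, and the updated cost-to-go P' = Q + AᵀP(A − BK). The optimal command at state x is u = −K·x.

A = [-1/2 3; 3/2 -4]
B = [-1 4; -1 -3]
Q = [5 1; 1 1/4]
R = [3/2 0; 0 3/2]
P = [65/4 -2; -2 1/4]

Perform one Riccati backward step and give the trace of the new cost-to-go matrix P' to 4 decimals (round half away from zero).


6.2198

BᵀP = [-14.2500 1.7500; 71.0000 -8.7500]
S = R + BᵀPB = [3/2 0; 0 3/2] + [12.5000 -62.2500; -62.2500 310.2500] = [14.0000 -62.2500; -62.2500 311.7500]
BᵀPA = [9.7500 -49.7500; -48.6250 248.0000]
K = S⁻¹·BᵀPA = [0.0259 -0.1462; -0.1508 0.7663]
A−BK = [0.1291 -0.2115; 1.0734 -1.8473]
AᵀP(A−BK) = [0.0397 -0.1874; -0.1874 0.9301]
P' = Q + AᵀP(A−BK) = [5.0397 0.8126; 0.8126 1.1801]
tr(P') = 6.2198


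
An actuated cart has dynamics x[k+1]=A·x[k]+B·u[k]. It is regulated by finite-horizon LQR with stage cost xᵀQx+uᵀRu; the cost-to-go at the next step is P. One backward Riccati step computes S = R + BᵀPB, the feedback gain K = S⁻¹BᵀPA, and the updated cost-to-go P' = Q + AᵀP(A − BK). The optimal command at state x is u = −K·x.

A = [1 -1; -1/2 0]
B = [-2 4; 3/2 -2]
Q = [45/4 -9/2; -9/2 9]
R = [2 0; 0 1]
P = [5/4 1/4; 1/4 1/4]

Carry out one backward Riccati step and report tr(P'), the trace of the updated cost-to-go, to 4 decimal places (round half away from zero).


20.4266

BᵀP = [-2.1250 -0.1250; 4.5000 0.5000]
S = R + BᵀPB = [2 0; 0 1] + [4.0625 -8.2500; -8.2500 17.0000] = [6.0625 -8.2500; -8.2500 18.0000]
BᵀPA = [-2.0625 2.1250; 4.2500 -4.5000]
K = S⁻¹·BᵀPA = [-0.0502 0.0274; 0.2131 -0.2374]
A−BK = [0.0472 0.0046; 0.0015 -0.5160]
AᵀP(A−BK) = [0.0533 -0.0594; -0.0594 0.1233]
P' = Q + AᵀP(A−BK) = [11.3033 -4.5594; -4.5594 9.1233]
tr(P') = 20.4266


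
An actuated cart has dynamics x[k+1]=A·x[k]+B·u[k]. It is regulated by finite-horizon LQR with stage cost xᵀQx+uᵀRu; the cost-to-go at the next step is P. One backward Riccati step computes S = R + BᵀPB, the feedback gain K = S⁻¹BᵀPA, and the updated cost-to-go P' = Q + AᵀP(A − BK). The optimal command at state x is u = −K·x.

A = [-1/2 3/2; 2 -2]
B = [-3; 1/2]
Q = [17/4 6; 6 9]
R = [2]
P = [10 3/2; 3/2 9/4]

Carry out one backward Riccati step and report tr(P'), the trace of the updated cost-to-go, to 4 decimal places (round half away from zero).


27.8948

BᵀP = [-29.2500 -3.3750]
S = R + BᵀPB = [2] + [86.0625] = [88.0625]
BᵀPA = [7.8750 -37.1250]
K = S⁻¹·BᵀPA = [0.0894 -0.4216]
A−BK = [-0.2317 0.2353; 1.9553 -1.7892]
AᵀP(A−BK) = [7.7958 -7.1801; -7.1801 6.8490]
P' = Q + AᵀP(A−BK) = [12.0458 -1.1801; -1.1801 15.8490]
tr(P') = 27.8948


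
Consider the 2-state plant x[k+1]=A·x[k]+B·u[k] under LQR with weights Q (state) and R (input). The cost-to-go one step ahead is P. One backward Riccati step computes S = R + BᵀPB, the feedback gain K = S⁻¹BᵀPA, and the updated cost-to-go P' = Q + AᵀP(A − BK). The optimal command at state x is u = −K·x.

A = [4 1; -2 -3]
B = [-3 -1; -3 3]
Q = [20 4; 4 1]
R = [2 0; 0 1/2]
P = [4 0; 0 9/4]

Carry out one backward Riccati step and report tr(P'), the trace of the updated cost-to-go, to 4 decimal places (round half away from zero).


BᵀP = [-12.0000 -6.7500; -4.0000 6.7500]
S = R + BᵀPB = [2 0; 0 1/2] + [56.2500 -8.2500; -8.2500 24.2500] = [58.2500 -8.2500; -8.2500 24.7500]
BᵀPA = [-34.5000 8.2500; -29.5000 -24.2500]
K = S⁻¹·BᵀPA = [-0.7988 0.0030; -1.4582 -0.9788]
A−BK = [0.1454 0.0302; -0.0218 -0.0546]
AᵀP(A−BK) = [2.4250 0.7291; 0.7291 0.4894]
P' = Q + AᵀP(A−BK) = [22.4250 4.7291; 4.7291 1.4894]
tr(P') = 23.9144

23.9144
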